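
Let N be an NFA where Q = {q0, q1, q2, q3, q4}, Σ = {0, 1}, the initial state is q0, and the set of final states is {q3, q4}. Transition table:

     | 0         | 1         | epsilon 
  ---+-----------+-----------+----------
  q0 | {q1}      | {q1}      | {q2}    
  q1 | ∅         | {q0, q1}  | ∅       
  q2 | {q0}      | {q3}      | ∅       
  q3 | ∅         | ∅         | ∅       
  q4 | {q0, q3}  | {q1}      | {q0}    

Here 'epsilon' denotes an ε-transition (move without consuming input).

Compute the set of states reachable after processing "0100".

Start: ε-closure({q0}) = {q0, q2}.
Read '0': {q0, q2} → {q0, q1, q2}.
Read '1': {q0, q1, q2} → {q0, q1, q2, q3}.
Read '0': {q0, q1, q2, q3} → {q0, q1, q2}.
Read '0': {q0, q1, q2} → {q0, q1, q2}.

{q0, q1, q2}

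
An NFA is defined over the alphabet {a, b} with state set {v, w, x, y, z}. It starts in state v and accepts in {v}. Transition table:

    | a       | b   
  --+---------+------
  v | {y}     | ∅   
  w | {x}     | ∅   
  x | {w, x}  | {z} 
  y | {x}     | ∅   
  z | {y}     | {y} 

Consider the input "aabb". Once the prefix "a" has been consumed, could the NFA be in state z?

No

Start in {v}.
Read 'a': v→{y}; now {y}.
State z is not in {y}.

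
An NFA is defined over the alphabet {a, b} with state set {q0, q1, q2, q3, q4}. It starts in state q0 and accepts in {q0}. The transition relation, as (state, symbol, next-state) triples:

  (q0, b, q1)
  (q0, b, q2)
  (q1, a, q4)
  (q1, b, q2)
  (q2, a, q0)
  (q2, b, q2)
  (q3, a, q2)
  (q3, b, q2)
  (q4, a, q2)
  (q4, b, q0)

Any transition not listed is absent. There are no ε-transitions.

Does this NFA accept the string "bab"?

Yes

Start in {q0}.
Read 'b': {q0} → {q1, q2}.
Read 'a': {q1, q2} → {q0, q4}.
Read 'b': {q0, q4} → {q0, q1, q2}.
The final set {q0, q1, q2} contains the accepting state q0.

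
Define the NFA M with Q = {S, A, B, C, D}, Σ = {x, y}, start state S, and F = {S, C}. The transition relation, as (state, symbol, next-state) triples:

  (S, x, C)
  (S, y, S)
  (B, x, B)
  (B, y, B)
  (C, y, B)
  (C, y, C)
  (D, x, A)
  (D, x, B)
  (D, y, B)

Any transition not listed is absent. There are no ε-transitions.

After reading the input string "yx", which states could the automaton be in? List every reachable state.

{C}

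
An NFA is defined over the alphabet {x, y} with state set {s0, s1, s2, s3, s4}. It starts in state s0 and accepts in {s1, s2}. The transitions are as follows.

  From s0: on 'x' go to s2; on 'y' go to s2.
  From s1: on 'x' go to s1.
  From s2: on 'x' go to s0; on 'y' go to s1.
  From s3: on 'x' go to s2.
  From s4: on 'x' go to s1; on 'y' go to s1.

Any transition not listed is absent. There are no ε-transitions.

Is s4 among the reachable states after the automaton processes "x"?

Start in {s0}.
Read 'x': s0→{s2}; now {s2}.
State s4 is not in {s2}.

No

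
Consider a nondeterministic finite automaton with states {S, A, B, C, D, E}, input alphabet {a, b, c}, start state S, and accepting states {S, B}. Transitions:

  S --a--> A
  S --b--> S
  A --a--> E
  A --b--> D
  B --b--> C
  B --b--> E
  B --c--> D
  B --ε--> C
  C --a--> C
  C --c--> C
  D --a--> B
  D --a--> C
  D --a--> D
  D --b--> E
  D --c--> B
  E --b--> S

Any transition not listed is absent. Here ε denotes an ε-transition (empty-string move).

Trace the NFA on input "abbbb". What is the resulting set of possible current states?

{S}

Start in {S}.
Read 'a': S→{A}; now {A}.
Read 'b': A→{D}; now {D}.
Read 'b': D→{E}; now {E}.
Read 'b': E→{S}; now {S}.
Read 'b': S→{S}; now {S}.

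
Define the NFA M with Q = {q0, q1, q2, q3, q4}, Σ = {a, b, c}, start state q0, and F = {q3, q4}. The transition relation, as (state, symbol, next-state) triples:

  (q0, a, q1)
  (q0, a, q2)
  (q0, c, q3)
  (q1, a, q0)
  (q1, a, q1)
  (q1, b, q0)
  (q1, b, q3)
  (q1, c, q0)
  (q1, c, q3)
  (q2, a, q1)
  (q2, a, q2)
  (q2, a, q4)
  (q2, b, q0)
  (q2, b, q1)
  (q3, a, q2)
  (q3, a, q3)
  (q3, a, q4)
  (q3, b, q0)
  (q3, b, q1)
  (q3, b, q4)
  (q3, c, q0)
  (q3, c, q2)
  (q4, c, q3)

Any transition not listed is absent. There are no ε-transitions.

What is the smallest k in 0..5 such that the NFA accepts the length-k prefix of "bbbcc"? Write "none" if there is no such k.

none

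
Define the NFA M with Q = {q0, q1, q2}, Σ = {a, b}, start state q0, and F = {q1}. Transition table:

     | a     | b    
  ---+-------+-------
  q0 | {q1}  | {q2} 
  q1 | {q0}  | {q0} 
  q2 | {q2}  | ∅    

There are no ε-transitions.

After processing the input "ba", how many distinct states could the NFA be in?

1

Start in {q0}.
Read 'b': q0→{q2}; now {q2}.
Read 'a': q2→{q2}; now {q2}.
That set has 1 state.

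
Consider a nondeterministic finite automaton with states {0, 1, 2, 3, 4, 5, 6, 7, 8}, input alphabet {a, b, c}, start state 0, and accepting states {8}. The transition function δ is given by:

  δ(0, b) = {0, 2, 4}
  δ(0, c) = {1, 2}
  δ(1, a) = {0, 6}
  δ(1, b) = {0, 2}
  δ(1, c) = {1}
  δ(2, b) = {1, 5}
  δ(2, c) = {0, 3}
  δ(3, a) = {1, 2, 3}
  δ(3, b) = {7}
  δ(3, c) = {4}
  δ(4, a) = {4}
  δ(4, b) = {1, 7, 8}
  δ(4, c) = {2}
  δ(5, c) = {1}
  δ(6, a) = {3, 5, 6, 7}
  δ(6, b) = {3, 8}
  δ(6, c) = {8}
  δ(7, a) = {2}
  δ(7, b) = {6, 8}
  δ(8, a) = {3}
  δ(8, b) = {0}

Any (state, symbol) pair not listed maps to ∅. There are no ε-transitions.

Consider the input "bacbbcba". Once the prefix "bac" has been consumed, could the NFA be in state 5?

Start in {0}.
Read 'b': 0→{0, 2, 4}; now {0, 2, 4}.
Read 'a': 0→∅, 2→∅, 4→{4}; now {4}.
Read 'c': 4→{2}; now {2}.
State 5 is not in {2}.

No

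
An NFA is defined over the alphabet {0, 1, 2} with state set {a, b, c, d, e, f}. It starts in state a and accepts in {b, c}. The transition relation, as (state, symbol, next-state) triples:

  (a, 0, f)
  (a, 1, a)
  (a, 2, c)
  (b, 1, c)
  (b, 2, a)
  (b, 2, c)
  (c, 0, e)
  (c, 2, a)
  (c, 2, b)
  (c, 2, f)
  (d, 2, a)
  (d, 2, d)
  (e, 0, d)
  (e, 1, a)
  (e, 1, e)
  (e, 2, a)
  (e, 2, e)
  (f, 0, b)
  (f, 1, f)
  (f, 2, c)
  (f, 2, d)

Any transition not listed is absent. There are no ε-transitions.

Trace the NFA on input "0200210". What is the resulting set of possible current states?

{f}

Start in {a}.
Read '0': a→{f}; now {f}.
Read '2': f→{c, d}; now {c, d}.
Read '0': c→{e}, d→∅; now {e}.
Read '0': e→{d}; now {d}.
Read '2': d→{a, d}; now {a, d}.
Read '1': a→{a}, d→∅; now {a}.
Read '0': a→{f}; now {f}.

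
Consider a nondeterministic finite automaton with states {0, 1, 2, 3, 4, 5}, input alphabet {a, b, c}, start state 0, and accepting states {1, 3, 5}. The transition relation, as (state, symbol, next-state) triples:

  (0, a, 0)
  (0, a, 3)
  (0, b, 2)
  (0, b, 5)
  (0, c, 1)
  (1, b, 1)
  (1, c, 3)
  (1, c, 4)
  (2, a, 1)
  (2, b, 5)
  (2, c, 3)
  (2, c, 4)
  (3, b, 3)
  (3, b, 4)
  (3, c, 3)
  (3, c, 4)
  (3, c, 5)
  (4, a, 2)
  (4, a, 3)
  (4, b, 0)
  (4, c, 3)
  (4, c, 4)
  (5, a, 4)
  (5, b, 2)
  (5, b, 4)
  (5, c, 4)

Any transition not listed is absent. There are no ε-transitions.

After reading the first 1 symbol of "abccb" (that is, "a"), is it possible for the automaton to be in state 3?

Start in {0}.
Read 'a': 0→{0, 3}; now {0, 3}.
State 3 is in {0, 3}.

Yes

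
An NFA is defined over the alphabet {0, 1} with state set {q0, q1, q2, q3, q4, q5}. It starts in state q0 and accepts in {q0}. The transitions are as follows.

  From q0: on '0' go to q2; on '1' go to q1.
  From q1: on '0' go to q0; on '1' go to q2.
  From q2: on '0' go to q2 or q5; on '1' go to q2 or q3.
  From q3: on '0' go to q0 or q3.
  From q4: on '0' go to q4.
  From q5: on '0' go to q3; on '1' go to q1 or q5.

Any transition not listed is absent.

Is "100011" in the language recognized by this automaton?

No

Start in {q0}.
Read '1': {q0} → {q1}.
Read '0': {q1} → {q0}.
Read '0': {q0} → {q2}.
Read '0': {q2} → {q2, q5}.
Read '1': {q2, q5} → {q1, q2, q3, q5}.
Read '1': {q1, q2, q3, q5} → {q1, q2, q3, q5}.
The final set {q1, q2, q3, q5} contains no accepting state.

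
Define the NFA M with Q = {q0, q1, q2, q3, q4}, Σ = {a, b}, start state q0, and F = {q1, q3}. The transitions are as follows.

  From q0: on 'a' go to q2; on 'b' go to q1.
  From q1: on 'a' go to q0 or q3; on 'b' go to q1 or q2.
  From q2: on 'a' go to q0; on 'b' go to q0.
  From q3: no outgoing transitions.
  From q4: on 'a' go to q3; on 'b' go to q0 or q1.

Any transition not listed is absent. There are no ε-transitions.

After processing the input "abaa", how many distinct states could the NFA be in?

Start in {q0}.
Read 'a': q0→{q2}; now {q2}.
Read 'b': q2→{q0}; now {q0}.
Read 'a': q0→{q2}; now {q2}.
Read 'a': q2→{q0}; now {q0}.
That set has 1 state.

1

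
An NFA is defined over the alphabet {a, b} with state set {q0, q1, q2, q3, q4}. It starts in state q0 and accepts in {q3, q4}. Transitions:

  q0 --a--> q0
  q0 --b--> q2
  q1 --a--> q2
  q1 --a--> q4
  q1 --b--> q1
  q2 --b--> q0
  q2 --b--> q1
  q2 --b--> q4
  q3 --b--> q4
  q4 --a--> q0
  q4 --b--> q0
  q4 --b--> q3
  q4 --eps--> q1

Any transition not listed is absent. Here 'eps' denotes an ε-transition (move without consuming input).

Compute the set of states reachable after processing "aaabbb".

Start in {q0}.
Read 'a': {q0} → {q0}.
Read 'a': {q0} → {q0}.
Read 'a': {q0} → {q0}.
Read 'b': {q0} → {q2}.
Read 'b': {q2} → {q0, q1, q4}.
Read 'b': {q0, q1, q4} → {q0, q1, q2, q3}.

{q0, q1, q2, q3}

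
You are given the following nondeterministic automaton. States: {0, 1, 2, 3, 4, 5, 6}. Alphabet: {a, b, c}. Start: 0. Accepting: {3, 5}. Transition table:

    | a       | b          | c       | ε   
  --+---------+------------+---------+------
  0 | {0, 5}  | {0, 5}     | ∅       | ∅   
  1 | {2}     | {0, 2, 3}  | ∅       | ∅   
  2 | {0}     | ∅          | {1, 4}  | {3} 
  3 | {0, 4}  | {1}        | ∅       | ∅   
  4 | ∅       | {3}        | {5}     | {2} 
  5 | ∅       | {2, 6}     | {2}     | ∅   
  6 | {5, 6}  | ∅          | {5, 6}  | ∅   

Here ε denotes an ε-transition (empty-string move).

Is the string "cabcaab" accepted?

Start in {0}.
Read 'c': 0→∅; now ∅.
The set is empty and remains empty for the remaining 6 symbols.
The final set ∅ contains no accepting state.

No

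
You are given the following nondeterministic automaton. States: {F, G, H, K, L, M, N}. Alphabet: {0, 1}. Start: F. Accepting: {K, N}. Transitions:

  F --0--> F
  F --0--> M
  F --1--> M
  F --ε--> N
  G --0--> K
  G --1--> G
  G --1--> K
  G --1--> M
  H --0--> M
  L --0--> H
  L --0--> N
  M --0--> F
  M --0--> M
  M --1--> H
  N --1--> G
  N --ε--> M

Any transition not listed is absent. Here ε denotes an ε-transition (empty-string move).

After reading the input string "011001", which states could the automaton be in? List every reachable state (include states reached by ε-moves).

{G, H, M}

Start: ε-closure({F}) = {F, M, N}.
Read '0': F→{F, M}, M→{F, M}, N→∅; union {F, M}; ε-closure = {F, M, N}.
Read '1': F→{M}, M→{H}, N→{G}; now {G, H, M}.
Read '1': G→{G, K, M}, H→∅, M→{H}; now {G, H, K, M}.
Read '0': G→{K}, H→{M}, K→∅, M→{F, M}; union {F, K, M}; ε-closure = {F, K, M, N}.
Read '0': F→{F, M}, K→∅, M→{F, M}, N→∅; union {F, M}; ε-closure = {F, M, N}.
Read '1': F→{M}, M→{H}, N→{G}; now {G, H, M}.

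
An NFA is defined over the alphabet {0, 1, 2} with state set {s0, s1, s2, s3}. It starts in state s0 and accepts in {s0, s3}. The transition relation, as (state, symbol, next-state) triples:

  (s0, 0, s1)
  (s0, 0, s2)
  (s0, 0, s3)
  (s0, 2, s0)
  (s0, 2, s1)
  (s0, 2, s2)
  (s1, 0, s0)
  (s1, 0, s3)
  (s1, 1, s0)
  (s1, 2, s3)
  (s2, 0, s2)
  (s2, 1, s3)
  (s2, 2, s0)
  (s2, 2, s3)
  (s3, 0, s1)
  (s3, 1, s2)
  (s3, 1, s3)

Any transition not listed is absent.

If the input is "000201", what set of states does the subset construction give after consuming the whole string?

{s0, s2, s3}

Start in {s0}.
Read '0': {s0} → {s1, s2, s3}.
Read '0': {s1, s2, s3} → {s0, s1, s2, s3}.
Read '0': {s0, s1, s2, s3} → {s0, s1, s2, s3}.
Read '2': {s0, s1, s2, s3} → {s0, s1, s2, s3}.
Read '0': {s0, s1, s2, s3} → {s0, s1, s2, s3}.
Read '1': {s0, s1, s2, s3} → {s0, s2, s3}.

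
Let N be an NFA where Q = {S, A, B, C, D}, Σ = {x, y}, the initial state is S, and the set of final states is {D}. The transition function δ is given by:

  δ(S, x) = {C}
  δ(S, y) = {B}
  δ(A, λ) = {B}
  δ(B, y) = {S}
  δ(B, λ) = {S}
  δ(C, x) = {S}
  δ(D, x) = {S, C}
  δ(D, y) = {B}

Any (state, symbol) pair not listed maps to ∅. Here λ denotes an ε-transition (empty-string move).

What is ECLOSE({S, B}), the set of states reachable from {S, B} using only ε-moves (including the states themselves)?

{S, B}

Begin with {S, B}.
No ε-moves leave this set, so the closure equals the set itself.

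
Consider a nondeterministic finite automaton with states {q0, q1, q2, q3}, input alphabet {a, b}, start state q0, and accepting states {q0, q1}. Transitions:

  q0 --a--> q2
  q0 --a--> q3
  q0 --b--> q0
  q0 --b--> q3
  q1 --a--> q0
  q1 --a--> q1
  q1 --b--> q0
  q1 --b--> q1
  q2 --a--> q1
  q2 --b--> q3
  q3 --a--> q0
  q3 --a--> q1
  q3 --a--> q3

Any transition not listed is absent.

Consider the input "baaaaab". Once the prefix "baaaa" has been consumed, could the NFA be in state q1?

Yes

Start in {q0}.
Read 'b': {q0} → {q0, q3}.
Read 'a': {q0, q3} → {q0, q1, q2, q3}.
Read 'a': {q0, q1, q2, q3} → {q0, q1, q2, q3}.
Read 'a': {q0, q1, q2, q3} → {q0, q1, q2, q3}.
Read 'a': {q0, q1, q2, q3} → {q0, q1, q2, q3}.
State q1 is in {q0, q1, q2, q3}.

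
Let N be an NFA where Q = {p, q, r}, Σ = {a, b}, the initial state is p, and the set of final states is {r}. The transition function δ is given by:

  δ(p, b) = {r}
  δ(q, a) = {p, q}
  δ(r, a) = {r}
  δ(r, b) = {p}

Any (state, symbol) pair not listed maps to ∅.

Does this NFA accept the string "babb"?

Start in {p}.
Read 'b': p→{r}; now {r}.
Read 'a': r→{r}; now {r}.
Read 'b': r→{p}; now {p}.
Read 'b': p→{r}; now {r}.
The final set {r} contains the accepting state r.

Yes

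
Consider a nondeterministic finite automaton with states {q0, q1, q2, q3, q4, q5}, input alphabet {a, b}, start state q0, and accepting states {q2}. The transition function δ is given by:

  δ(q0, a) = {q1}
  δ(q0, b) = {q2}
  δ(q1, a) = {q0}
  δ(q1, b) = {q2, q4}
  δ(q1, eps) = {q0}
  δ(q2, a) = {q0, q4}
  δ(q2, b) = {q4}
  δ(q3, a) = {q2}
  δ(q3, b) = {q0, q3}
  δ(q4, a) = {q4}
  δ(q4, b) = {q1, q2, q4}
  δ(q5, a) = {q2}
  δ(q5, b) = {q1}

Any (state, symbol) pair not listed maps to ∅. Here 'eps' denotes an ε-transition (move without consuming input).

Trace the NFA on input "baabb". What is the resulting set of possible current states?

{q0, q1, q2, q4}

Start in {q0}.
Read 'b': {q0} → {q2}.
Read 'a': {q2} → {q0, q4}.
Read 'a': {q0, q4} → {q0, q1, q4}.
Read 'b': {q0, q1, q4} → {q0, q1, q2, q4}.
Read 'b': {q0, q1, q2, q4} → {q0, q1, q2, q4}.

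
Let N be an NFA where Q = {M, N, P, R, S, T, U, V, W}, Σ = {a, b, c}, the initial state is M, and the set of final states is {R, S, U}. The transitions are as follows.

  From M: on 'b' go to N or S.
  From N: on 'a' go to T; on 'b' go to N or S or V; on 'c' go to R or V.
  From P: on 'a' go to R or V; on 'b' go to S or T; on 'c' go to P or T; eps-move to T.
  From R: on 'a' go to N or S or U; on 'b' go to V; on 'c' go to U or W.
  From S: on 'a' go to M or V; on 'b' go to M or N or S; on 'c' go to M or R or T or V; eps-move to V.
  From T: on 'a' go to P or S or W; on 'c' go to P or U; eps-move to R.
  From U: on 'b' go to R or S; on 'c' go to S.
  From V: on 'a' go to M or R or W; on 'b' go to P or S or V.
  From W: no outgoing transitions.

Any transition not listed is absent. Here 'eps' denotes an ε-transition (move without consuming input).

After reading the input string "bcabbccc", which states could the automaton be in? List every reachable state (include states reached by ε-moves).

Start in {M}.
Read 'b': {M} → {N, S, V}.
Read 'c': {N, S, V} → {M, R, T, V}.
Read 'a': {M, R, T, V} → {M, N, P, R, S, T, U, V, W}.
Read 'b': {M, N, P, R, S, T, U, V, W} → {M, N, P, R, S, T, V}.
Read 'b': {M, N, P, R, S, T, V} → {M, N, P, R, S, T, V}.
Read 'c': {M, N, P, R, S, T, V} → {M, P, R, T, U, V, W}.
Read 'c': {M, P, R, T, U, V, W} → {P, R, S, T, U, V, W}.
Read 'c': {P, R, S, T, U, V, W} → {M, P, R, S, T, U, V, W}.

{M, P, R, S, T, U, V, W}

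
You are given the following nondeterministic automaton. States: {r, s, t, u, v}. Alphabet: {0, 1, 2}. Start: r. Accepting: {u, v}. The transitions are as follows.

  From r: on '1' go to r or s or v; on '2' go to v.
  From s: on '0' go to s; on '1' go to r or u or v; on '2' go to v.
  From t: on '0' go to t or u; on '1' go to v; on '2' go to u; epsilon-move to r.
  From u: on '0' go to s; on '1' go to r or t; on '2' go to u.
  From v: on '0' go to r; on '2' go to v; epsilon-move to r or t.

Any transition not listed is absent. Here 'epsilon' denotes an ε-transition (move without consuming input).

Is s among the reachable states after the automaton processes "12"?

Start in {r}.
Read '1': {r} → {r, s, t, v}.
Read '2': {r, s, t, v} → {r, t, u, v}.
State s is not in {r, t, u, v}.

No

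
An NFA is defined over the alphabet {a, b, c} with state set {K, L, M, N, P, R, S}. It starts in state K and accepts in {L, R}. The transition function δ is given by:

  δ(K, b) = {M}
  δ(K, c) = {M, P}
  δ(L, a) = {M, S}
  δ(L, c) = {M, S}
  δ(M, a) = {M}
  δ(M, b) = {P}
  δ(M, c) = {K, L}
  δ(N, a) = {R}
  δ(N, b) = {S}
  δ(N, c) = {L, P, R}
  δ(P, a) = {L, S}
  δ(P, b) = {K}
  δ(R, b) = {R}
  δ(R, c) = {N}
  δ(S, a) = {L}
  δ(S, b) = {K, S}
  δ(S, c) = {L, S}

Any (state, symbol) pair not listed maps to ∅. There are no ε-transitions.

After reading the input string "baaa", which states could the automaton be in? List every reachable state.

{M}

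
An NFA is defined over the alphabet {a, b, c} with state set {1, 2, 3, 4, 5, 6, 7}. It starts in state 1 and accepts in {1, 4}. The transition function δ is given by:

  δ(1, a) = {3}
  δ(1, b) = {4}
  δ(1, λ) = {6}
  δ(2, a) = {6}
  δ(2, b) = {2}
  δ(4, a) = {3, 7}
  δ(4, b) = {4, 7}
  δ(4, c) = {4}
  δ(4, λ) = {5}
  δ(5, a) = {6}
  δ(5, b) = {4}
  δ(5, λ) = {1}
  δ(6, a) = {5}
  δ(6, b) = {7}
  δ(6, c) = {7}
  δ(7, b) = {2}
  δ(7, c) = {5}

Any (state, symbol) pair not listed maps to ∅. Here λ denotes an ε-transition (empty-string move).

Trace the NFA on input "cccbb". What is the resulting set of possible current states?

{2}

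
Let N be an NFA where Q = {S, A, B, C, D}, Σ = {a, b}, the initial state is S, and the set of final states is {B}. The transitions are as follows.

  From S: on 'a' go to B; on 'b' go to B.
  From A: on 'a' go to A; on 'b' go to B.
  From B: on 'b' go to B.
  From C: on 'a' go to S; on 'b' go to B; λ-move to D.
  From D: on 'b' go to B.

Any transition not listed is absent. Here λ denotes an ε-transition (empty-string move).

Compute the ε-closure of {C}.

{C, D}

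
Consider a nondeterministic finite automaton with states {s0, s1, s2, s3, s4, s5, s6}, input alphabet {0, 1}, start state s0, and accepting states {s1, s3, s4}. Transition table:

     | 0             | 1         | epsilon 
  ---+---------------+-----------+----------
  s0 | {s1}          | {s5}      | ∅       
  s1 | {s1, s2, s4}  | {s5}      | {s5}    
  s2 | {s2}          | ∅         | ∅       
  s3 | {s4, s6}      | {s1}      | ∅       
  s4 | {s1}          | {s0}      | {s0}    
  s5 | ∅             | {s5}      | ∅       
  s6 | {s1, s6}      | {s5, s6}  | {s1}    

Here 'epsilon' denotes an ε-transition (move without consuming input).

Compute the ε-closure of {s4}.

{s0, s4}

Begin with {s4}.
ε-move s4 → s0; add s0.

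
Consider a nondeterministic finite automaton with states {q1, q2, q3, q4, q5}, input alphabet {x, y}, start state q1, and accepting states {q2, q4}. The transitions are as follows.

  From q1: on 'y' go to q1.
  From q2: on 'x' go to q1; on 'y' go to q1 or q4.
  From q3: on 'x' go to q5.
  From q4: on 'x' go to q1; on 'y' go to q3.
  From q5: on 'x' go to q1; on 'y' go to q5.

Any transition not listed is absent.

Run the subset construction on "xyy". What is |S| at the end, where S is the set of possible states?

0

Start in {q1}.
Read 'x': q1→∅; now ∅.
The set is empty and remains empty for the remaining 2 symbols.
That set has 0 states.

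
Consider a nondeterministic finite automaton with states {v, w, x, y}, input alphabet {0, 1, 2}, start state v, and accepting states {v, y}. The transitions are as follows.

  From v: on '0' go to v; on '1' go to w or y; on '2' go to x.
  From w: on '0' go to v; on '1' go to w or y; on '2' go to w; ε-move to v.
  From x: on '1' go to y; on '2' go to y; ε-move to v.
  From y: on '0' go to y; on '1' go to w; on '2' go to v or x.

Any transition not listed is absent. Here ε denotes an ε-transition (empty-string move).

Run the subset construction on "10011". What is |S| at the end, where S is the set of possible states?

Start in {v}.
Read '1': v→{w, y}; union {w, y}; ε-closure = {v, w, y}.
Read '0': v→{v}, w→{v}, y→{y}; now {v, y}.
Read '0': v→{v}, y→{y}; now {v, y}.
Read '1': v→{w, y}, y→{w}; union {w, y}; ε-closure = {v, w, y}.
Read '1': v→{w, y}, w→{w, y}, y→{w}; union {w, y}; ε-closure = {v, w, y}.
That set has 3 states.

3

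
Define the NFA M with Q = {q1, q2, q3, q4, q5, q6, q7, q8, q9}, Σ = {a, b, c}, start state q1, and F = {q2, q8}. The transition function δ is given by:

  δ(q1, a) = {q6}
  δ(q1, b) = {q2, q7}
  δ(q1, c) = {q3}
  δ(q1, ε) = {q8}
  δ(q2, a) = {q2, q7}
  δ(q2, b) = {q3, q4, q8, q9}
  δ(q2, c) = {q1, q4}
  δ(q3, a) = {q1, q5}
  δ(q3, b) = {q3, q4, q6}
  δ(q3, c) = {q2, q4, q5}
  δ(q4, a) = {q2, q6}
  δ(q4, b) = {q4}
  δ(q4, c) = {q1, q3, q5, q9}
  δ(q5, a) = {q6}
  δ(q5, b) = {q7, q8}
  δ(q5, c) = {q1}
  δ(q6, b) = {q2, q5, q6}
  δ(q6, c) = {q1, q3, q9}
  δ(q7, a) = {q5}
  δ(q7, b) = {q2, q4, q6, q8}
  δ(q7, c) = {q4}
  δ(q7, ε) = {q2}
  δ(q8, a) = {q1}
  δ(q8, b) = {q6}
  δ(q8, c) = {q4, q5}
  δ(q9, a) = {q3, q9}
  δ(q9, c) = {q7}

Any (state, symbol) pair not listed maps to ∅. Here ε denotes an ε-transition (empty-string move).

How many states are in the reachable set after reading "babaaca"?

8

Start: ε-closure({q1}) = {q1, q8}.
Read 'b': q1→{q2, q7}, q8→{q6}; now {q2, q6, q7}.
Read 'a': q2→{q2, q7}, q6→∅, q7→{q5}; now {q2, q5, q7}.
Read 'b': q2→{q3, q4, q8, q9}, q5→{q7, q8}, q7→{q2, q4, q6, q8}; now {q2, q3, q4, q6, q7, q8, q9}.
Read 'a': q2→{q2, q7}, q3→{q1, q5}, q4→{q2, q6}, q6→∅, q7→{q5}, q8→{q1}, q9→{q3, q9}; union {q1, q2, q3, q5, q6, q7, q9}; ε-closure = {q1, q2, q3, q5, q6, q7, q8, q9}.
Read 'a': q1→{q6}, q2→{q2, q7}, q3→{q1, q5}, q5→{q6}, q6→∅, q7→{q5}, q8→{q1}, q9→{q3, q9}; union {q1, q2, q3, q5, q6, q7, q9}; ε-closure = {q1, q2, q3, q5, q6, q7, q8, q9}.
Read 'c': q1→{q3}, q2→{q1, q4}, q3→{q2, q4, q5}, q5→{q1}, q6→{q1, q3, q9}, q7→{q4}, q8→{q4, q5}, q9→{q7}; union {q1, q2, q3, q4, q5, q7, q9}; ε-closure = {q1, q2, q3, q4, q5, q7, q8, q9}.
Read 'a': q1→{q6}, q2→{q2, q7}, q3→{q1, q5}, q4→{q2, q6}, q5→{q6}, q7→{q5}, q8→{q1}, q9→{q3, q9}; union {q1, q2, q3, q5, q6, q7, q9}; ε-closure = {q1, q2, q3, q5, q6, q7, q8, q9}.
That set has 8 states.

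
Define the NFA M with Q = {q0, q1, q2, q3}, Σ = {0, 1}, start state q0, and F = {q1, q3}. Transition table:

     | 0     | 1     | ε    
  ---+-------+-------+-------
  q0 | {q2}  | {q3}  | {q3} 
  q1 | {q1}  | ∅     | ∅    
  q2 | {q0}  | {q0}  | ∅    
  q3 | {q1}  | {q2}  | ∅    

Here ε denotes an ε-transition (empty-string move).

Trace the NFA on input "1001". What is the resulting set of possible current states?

{q0, q3}

Start: ε-closure({q0}) = {q0, q3}.
Read '1': {q0, q3} → {q2, q3}.
Read '0': {q2, q3} → {q0, q1, q3}.
Read '0': {q0, q1, q3} → {q1, q2}.
Read '1': {q1, q2} → {q0, q3}.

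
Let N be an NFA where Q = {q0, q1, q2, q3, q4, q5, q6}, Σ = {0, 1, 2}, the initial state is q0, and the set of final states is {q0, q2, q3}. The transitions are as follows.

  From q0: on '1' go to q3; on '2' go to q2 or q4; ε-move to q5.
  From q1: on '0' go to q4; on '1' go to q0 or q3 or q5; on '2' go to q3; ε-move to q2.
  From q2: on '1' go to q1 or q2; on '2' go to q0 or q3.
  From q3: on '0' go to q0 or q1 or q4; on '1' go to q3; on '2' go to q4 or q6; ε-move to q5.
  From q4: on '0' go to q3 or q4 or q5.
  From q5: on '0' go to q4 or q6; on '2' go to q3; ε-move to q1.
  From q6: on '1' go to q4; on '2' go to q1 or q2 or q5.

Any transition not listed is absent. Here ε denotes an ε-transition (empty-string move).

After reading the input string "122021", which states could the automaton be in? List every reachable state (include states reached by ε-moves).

Start: ε-closure({q0}) = {q0, q1, q2, q5}.
Read '1': {q0, q1, q2, q5} → {q0, q1, q2, q3, q5}.
Read '2': {q0, q1, q2, q3, q5} → {q0, q1, q2, q3, q4, q5, q6}.
Read '2': {q0, q1, q2, q3, q4, q5, q6} → {q0, q1, q2, q3, q4, q5, q6}.
Read '0': {q0, q1, q2, q3, q4, q5, q6} → {q0, q1, q2, q3, q4, q5, q6}.
Read '2': {q0, q1, q2, q3, q4, q5, q6} → {q0, q1, q2, q3, q4, q5, q6}.
Read '1': {q0, q1, q2, q3, q4, q5, q6} → {q0, q1, q2, q3, q4, q5}.

{q0, q1, q2, q3, q4, q5}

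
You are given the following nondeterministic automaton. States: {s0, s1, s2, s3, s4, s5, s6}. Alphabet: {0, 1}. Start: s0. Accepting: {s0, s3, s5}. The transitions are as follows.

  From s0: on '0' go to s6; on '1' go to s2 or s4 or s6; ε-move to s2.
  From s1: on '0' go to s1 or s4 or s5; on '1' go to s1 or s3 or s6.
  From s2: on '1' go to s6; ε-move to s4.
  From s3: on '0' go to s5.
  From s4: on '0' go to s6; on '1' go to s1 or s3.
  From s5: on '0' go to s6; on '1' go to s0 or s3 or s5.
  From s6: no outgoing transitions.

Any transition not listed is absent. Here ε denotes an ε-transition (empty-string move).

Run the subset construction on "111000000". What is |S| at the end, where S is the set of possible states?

4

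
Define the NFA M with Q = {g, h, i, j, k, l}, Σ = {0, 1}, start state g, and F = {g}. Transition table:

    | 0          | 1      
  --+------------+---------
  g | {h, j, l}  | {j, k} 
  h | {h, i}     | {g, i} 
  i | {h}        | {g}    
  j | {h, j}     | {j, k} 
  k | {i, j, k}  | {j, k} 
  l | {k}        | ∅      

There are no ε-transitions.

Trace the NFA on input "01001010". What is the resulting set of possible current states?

Start in {g}.
Read '0': g→{h, j, l}; now {h, j, l}.
Read '1': h→{g, i}, j→{j, k}, l→∅; now {g, i, j, k}.
Read '0': g→{h, j, l}, i→{h}, j→{h, j}, k→{i, j, k}; now {h, i, j, k, l}.
Read '0': h→{h, i}, i→{h}, j→{h, j}, k→{i, j, k}, l→{k}; now {h, i, j, k}.
Read '1': h→{g, i}, i→{g}, j→{j, k}, k→{j, k}; now {g, i, j, k}.
Read '0': g→{h, j, l}, i→{h}, j→{h, j}, k→{i, j, k}; now {h, i, j, k, l}.
Read '1': h→{g, i}, i→{g}, j→{j, k}, k→{j, k}, l→∅; now {g, i, j, k}.
Read '0': g→{h, j, l}, i→{h}, j→{h, j}, k→{i, j, k}; now {h, i, j, k, l}.

{h, i, j, k, l}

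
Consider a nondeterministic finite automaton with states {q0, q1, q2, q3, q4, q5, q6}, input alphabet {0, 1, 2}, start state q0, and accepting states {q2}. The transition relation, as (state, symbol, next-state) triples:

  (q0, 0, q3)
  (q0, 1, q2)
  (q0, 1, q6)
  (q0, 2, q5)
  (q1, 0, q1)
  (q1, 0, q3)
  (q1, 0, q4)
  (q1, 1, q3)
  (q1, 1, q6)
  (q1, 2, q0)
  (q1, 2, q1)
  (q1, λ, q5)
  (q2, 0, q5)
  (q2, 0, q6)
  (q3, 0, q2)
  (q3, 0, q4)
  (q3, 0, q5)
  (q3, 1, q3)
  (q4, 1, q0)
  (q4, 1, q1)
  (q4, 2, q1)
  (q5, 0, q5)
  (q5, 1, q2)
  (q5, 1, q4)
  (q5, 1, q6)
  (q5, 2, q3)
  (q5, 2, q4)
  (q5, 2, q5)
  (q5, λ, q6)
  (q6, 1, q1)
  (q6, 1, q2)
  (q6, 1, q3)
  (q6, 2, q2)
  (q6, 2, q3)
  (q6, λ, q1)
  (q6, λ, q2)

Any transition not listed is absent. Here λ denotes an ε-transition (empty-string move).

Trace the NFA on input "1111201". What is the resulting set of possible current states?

Start in {q0}.
Read '1': q0→{q2, q6}; union {q2, q6}; ε-closure = {q1, q2, q5, q6}.
Read '1': q1→{q3, q6}, q2→∅, q5→{q2, q4, q6}, q6→{q1, q2, q3}; union {q1, q2, q3, q4, q6}; ε-closure = {q1, q2, q3, q4, q5, q6}.
Read '1': q1→{q3, q6}, q2→∅, q3→{q3}, q4→{q0, q1}, q5→{q2, q4, q6}, q6→{q1, q2, q3}; union {q0, q1, q2, q3, q4, q6}; ε-closure = {q0, q1, q2, q3, q4, q5, q6}.
Read '1': q0→{q2, q6}, q1→{q3, q6}, q2→∅, q3→{q3}, q4→{q0, q1}, q5→{q2, q4, q6}, q6→{q1, q2, q3}; union {q0, q1, q2, q3, q4, q6}; ε-closure = {q0, q1, q2, q3, q4, q5, q6}.
Read '2': q0→{q5}, q1→{q0, q1}, q2→∅, q3→∅, q4→{q1}, q5→{q3, q4, q5}, q6→{q2, q3}; union {q0, q1, q2, q3, q4, q5}; ε-closure = {q0, q1, q2, q3, q4, q5, q6}.
Read '0': q0→{q3}, q1→{q1, q3, q4}, q2→{q5, q6}, q3→{q2, q4, q5}, q4→∅, q5→{q5}, q6→∅; now {q1, q2, q3, q4, q5, q6}.
Read '1': q1→{q3, q6}, q2→∅, q3→{q3}, q4→{q0, q1}, q5→{q2, q4, q6}, q6→{q1, q2, q3}; union {q0, q1, q2, q3, q4, q6}; ε-closure = {q0, q1, q2, q3, q4, q5, q6}.

{q0, q1, q2, q3, q4, q5, q6}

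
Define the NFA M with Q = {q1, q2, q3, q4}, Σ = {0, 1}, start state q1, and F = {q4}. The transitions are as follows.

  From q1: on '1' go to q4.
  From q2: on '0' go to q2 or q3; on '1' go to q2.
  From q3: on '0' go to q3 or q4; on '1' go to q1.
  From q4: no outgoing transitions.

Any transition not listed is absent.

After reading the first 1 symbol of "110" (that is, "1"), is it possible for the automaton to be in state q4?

Start in {q1}.
Read '1': q1→{q4}; now {q4}.
State q4 is in {q4}.

Yes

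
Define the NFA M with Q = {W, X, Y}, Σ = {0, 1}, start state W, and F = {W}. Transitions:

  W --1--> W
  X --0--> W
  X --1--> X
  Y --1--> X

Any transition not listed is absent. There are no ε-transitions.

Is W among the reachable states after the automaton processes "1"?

Yes

Start in {W}.
Read '1': W→{W}; now {W}.
State W is in {W}.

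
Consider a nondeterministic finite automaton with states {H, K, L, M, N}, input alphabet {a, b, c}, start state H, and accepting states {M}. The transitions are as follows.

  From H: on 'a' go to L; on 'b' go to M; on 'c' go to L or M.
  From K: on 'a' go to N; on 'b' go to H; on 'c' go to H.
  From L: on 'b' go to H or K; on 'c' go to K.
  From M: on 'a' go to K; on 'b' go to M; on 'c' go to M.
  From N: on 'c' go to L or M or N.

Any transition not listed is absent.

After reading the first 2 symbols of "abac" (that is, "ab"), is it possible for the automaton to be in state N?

Start in {H}.
Read 'a': {H} → {L}.
Read 'b': {L} → {H, K}.
State N is not in {H, K}.

No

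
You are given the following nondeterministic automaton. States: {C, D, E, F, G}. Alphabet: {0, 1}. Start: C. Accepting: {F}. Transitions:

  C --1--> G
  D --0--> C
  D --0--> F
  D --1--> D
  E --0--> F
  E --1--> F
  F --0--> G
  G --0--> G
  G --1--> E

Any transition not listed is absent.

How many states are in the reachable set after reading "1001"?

1

Start in {C}.
Read '1': C→{G}; now {G}.
Read '0': G→{G}; now {G}.
Read '0': G→{G}; now {G}.
Read '1': G→{E}; now {E}.
That set has 1 state.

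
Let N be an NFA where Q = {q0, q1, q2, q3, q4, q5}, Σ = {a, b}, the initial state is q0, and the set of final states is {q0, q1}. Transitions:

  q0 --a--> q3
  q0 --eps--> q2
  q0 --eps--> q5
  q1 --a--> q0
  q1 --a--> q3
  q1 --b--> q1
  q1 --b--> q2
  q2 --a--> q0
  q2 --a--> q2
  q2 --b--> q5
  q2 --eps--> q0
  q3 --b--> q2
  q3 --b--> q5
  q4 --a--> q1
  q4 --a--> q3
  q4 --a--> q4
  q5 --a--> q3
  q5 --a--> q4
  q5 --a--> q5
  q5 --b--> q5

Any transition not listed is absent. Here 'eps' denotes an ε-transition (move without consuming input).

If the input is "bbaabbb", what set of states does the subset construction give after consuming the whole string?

{q0, q1, q2, q5}

Start: ε-closure({q0}) = {q0, q2, q5}.
Read 'b': q0→∅, q2→{q5}, q5→{q5}; now {q5}.
Read 'b': q5→{q5}; now {q5}.
Read 'a': q5→{q3, q4, q5}; now {q3, q4, q5}.
Read 'a': q3→∅, q4→{q1, q3, q4}, q5→{q3, q4, q5}; now {q1, q3, q4, q5}.
Read 'b': q1→{q1, q2}, q3→{q2, q5}, q4→∅, q5→{q5}; union {q1, q2, q5}; ε-closure = {q0, q1, q2, q5}.
Read 'b': q0→∅, q1→{q1, q2}, q2→{q5}, q5→{q5}; union {q1, q2, q5}; ε-closure = {q0, q1, q2, q5}.
Read 'b': q0→∅, q1→{q1, q2}, q2→{q5}, q5→{q5}; union {q1, q2, q5}; ε-closure = {q0, q1, q2, q5}.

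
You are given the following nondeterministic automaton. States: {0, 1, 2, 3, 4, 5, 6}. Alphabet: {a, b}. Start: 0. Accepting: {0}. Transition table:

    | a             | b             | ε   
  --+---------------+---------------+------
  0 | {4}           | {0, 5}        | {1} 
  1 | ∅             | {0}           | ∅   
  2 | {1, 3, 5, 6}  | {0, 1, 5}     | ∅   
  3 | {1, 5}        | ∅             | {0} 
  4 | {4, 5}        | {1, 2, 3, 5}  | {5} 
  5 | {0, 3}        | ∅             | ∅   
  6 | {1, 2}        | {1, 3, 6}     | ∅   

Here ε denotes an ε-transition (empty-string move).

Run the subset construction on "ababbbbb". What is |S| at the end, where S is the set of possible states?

5

Start: ε-closure({0}) = {0, 1}.
Read 'a': 0→{4}, 1→∅; union {4}; ε-closure = {4, 5}.
Read 'b': 4→{1, 2, 3, 5}, 5→∅; union {1, 2, 3, 5}; ε-closure = {0, 1, 2, 3, 5}.
Read 'a': 0→{4}, 1→∅, 2→{1, 3, 5, 6}, 3→{1, 5}, 5→{0, 3}; now {0, 1, 3, 4, 5, 6}.
Read 'b': 0→{0, 5}, 1→{0}, 3→∅, 4→{1, 2, 3, 5}, 5→∅, 6→{1, 3, 6}; now {0, 1, 2, 3, 5, 6}.
Read 'b': 0→{0, 5}, 1→{0}, 2→{0, 1, 5}, 3→∅, 5→∅, 6→{1, 3, 6}; now {0, 1, 3, 5, 6}.
Read 'b': 0→{0, 5}, 1→{0}, 3→∅, 5→∅, 6→{1, 3, 6}; now {0, 1, 3, 5, 6}.
Read 'b': 0→{0, 5}, 1→{0}, 3→∅, 5→∅, 6→{1, 3, 6}; now {0, 1, 3, 5, 6}.
Read 'b': 0→{0, 5}, 1→{0}, 3→∅, 5→∅, 6→{1, 3, 6}; now {0, 1, 3, 5, 6}.
That set has 5 states.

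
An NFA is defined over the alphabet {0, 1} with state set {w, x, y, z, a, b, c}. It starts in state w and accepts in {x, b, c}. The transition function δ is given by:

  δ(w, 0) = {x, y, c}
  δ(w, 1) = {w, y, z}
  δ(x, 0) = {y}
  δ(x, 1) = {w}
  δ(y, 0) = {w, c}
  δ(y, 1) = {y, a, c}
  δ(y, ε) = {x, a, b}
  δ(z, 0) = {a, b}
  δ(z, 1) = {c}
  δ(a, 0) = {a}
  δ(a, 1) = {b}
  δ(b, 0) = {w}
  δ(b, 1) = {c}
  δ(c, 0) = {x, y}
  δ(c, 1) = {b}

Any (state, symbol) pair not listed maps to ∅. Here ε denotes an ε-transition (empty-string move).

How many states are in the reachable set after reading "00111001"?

7

Start in {w}.
Read '0': w→{x, y, c}; union {x, y, c}; ε-closure = {x, y, a, b, c}.
Read '0': x→{y}, y→{w, c}, a→{a}, b→{w}, c→{x, y}; union {w, x, y, a, c}; ε-closure = {w, x, y, a, b, c}.
Read '1': w→{w, y, z}, x→{w}, y→{y, a, c}, a→{b}, b→{c}, c→{b}; union {w, y, z, a, b, c}; ε-closure = {w, x, y, z, a, b, c}.
Read '1': w→{w, y, z}, x→{w}, y→{y, a, c}, z→{c}, a→{b}, b→{c}, c→{b}; union {w, y, z, a, b, c}; ε-closure = {w, x, y, z, a, b, c}.
Read '1': w→{w, y, z}, x→{w}, y→{y, a, c}, z→{c}, a→{b}, b→{c}, c→{b}; union {w, y, z, a, b, c}; ε-closure = {w, x, y, z, a, b, c}.
Read '0': w→{x, y, c}, x→{y}, y→{w, c}, z→{a, b}, a→{a}, b→{w}, c→{x, y}; now {w, x, y, a, b, c}.
Read '0': w→{x, y, c}, x→{y}, y→{w, c}, a→{a}, b→{w}, c→{x, y}; union {w, x, y, a, c}; ε-closure = {w, x, y, a, b, c}.
Read '1': w→{w, y, z}, x→{w}, y→{y, a, c}, a→{b}, b→{c}, c→{b}; union {w, y, z, a, b, c}; ε-closure = {w, x, y, z, a, b, c}.
That set has 7 states.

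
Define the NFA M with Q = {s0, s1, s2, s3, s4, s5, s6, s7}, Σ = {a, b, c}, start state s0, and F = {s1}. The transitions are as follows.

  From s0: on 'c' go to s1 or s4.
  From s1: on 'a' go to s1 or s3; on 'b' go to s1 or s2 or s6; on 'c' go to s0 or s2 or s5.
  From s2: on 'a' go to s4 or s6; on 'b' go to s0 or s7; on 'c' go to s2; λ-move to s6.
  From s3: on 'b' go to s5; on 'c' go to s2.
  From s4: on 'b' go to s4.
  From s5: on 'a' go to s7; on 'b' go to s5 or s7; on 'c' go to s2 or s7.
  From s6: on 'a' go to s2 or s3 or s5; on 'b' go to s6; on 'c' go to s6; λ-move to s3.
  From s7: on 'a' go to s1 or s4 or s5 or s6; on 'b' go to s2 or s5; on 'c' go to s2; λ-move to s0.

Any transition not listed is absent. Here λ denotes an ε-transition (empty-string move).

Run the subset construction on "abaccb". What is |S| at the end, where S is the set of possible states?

Start in {s0}.
Read 'a': s0→∅; now ∅.
The set is empty and remains empty for the remaining 5 symbols.
That set has 0 states.

0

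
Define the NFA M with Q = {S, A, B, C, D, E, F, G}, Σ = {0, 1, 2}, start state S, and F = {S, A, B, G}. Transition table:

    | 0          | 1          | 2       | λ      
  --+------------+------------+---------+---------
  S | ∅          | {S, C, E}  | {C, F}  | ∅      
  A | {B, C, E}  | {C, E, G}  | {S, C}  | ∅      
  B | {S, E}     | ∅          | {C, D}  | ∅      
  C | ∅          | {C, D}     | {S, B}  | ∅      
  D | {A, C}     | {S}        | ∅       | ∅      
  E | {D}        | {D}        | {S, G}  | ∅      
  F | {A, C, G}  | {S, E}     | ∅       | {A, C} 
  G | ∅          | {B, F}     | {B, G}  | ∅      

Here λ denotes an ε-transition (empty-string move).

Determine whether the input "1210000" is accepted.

Yes

Start in {S}.
Read '1': S→{S, C, E}; now {S, C, E}.
Read '2': S→{C, F}, C→{S, B}, E→{S, G}; union {S, B, C, F, G}; ε-closure = {S, A, B, C, F, G}.
Read '1': S→{S, C, E}, A→{C, E, G}, B→∅, C→{C, D}, F→{S, E}, G→{B, F}; union {S, B, C, D, E, F, G}; ε-closure = {S, A, B, C, D, E, F, G}.
Read '0': S→∅, A→{B, C, E}, B→{S, E}, C→∅, D→{A, C}, E→{D}, F→{A, C, G}, G→∅; now {S, A, B, C, D, E, G}.
Read '0': S→∅, A→{B, C, E}, B→{S, E}, C→∅, D→{A, C}, E→{D}, G→∅; now {S, A, B, C, D, E}.
Read '0': S→∅, A→{B, C, E}, B→{S, E}, C→∅, D→{A, C}, E→{D}; now {S, A, B, C, D, E}.
Read '0': S→∅, A→{B, C, E}, B→{S, E}, C→∅, D→{A, C}, E→{D}; now {S, A, B, C, D, E}.
The final set {S, A, B, C, D, E} contains the accepting states S, A, B.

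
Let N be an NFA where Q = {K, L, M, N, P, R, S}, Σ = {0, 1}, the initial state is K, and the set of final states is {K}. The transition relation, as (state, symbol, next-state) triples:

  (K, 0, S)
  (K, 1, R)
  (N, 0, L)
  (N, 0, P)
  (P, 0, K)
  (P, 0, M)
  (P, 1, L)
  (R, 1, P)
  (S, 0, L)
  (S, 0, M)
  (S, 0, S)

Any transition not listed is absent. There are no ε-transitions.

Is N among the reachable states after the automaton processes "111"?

No

Start in {K}.
Read '1': {K} → {R}.
Read '1': {R} → {P}.
Read '1': {P} → {L}.
State N is not in {L}.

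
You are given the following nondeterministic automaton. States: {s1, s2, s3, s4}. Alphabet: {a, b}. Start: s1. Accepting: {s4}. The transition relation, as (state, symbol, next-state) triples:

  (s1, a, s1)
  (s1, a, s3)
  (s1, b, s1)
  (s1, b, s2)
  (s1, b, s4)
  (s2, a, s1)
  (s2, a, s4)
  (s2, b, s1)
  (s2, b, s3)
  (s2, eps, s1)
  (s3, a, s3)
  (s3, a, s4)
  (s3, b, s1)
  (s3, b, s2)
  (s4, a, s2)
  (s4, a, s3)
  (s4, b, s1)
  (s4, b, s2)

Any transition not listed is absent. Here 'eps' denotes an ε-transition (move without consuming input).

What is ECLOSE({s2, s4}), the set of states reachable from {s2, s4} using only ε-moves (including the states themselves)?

{s1, s2, s4}

Begin with {s2, s4}.
ε-move s2 → s1; add s1.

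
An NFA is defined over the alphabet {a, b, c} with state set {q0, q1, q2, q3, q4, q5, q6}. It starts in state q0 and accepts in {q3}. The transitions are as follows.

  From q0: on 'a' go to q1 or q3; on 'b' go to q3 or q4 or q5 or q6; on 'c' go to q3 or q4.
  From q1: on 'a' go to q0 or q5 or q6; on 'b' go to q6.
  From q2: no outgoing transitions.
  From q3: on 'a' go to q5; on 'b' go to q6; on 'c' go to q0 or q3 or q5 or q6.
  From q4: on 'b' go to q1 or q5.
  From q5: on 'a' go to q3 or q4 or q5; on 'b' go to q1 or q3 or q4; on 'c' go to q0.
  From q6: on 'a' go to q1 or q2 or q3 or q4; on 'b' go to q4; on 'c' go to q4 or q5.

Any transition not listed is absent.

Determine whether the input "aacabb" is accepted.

Start in {q0}.
Read 'a': q0→{q1, q3}; now {q1, q3}.
Read 'a': q1→{q0, q5, q6}, q3→{q5}; now {q0, q5, q6}.
Read 'c': q0→{q3, q4}, q5→{q0}, q6→{q4, q5}; now {q0, q3, q4, q5}.
Read 'a': q0→{q1, q3}, q3→{q5}, q4→∅, q5→{q3, q4, q5}; now {q1, q3, q4, q5}.
Read 'b': q1→{q6}, q3→{q6}, q4→{q1, q5}, q5→{q1, q3, q4}; now {q1, q3, q4, q5, q6}.
Read 'b': q1→{q6}, q3→{q6}, q4→{q1, q5}, q5→{q1, q3, q4}, q6→{q4}; now {q1, q3, q4, q5, q6}.
The final set {q1, q3, q4, q5, q6} contains the accepting state q3.

Yes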